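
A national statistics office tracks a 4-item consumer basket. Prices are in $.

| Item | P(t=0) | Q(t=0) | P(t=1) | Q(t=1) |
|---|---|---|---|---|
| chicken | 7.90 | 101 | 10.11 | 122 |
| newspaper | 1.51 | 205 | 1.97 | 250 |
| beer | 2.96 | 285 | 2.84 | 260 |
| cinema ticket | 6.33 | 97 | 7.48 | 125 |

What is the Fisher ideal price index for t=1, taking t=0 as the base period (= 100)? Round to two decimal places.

Laspeyres component (base-period weights):
ΣP(t=1)Q(t=0) = 10.11×101 + 1.97×205 + 2.84×285 + 7.48×97 = 1021.11 + 403.85 + 809.4 + 725.56 = 2959.92
ΣP(t=0)Q(t=0) = 7.90×101 + 1.51×205 + 2.96×285 + 6.33×97 = 797.9 + 309.55 + 843.6 + 614.01 = 2565.06
L = 2959.92 / 2565.06 × 100 = 115.3938
Paasche component (current-period weights):
ΣP(t=1)Q(t=1) = 10.11×122 + 1.97×250 + 2.84×260 + 7.48×125 = 1233.42 + 492.5 + 738.4 + 935 = 3399.32
ΣP(t=0)Q(t=1) = 7.90×122 + 1.51×250 + 2.96×260 + 6.33×125 = 963.8 + 377.5 + 769.6 + 791.25 = 2902.15
P = 3399.32 / 2902.15 × 100 = 117.1311
Fisher = √(L × P) = √(115.3938 × 117.1311) = 116.2592

116.26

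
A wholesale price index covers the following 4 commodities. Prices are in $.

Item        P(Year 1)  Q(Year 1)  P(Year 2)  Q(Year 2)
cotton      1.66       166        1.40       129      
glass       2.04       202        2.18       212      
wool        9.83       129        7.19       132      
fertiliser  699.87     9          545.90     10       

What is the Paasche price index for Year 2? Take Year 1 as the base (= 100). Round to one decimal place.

Paasche price index uses current-period quantities as weights.
ΣP(Year 2)·Q(Year 2) = 1.40×129 + 2.18×212 + 7.19×132 + 545.90×10 = 180.6 + 462.16 + 949.08 + 5459 = 7050.84
ΣP(Year 1)·Q(Year 2) = 1.66×129 + 2.04×212 + 9.83×132 + 699.87×10 = 214.14 + 432.48 + 1297.56 + 6998.7 = 8942.88
Index = 7050.84 / 8942.88 × 100 = 78.8431

78.8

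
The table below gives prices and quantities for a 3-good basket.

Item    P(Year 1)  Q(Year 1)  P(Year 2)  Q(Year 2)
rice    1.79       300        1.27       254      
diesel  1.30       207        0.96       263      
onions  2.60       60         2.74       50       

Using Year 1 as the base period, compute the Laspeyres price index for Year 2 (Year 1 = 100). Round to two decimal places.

77.34

Laspeyres price index uses base-period quantities as weights.
ΣP(Year 2)·Q(Year 1) = 1.27×300 + 0.96×207 + 2.74×60 = 381 + 198.72 + 164.4 = 744.12
ΣP(Year 1)·Q(Year 1) = 1.79×300 + 1.30×207 + 2.60×60 = 537 + 269.1 + 156 = 962.1
Index = 744.12 / 962.1 × 100 = 77.3433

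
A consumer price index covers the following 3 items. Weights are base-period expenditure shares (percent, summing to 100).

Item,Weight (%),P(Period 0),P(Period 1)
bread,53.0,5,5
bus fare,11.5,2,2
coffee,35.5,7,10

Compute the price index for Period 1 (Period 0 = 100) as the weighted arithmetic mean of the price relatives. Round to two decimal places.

115.21

bread: 53.0 × (5/5) = 53.0 × 1.000000 = 53.0000
bus fare: 11.5 × (2/2) = 11.5 × 1.000000 = 11.5000
coffee: 35.5 × (10/7) = 35.5 × 1.428571 = 50.7143
Index = Σ wᵢ·(p₁ᵢ/p₀ᵢ) = 53.0000 + 11.5000 + 50.7143 = 115.2143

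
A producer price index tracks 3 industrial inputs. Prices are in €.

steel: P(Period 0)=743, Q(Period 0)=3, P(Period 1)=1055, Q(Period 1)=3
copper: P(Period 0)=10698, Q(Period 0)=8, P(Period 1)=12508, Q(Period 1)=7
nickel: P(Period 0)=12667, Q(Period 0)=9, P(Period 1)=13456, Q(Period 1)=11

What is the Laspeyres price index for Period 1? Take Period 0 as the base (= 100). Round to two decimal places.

111.16

Laspeyres price index uses base-period quantities as weights.
ΣP(Period 1)·Q(Period 0) = 1055×3 + 12508×8 + 13456×9 = 3165 + 100064 + 121104 = 224333
ΣP(Period 0)·Q(Period 0) = 743×3 + 10698×8 + 12667×9 = 2229 + 85584 + 114003 = 201816
Index = 224333 / 201816 × 100 = 111.1572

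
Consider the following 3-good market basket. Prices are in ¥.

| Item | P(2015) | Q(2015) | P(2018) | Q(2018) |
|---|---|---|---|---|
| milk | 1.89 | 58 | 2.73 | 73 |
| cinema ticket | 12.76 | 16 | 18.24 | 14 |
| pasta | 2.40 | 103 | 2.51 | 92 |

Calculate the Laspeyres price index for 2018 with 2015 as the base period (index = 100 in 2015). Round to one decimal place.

Laspeyres price index uses base-period quantities as weights.
ΣP(2018)·Q(2015) = 2.73×58 + 18.24×16 + 2.51×103 = 158.34 + 291.84 + 258.53 = 708.71
ΣP(2015)·Q(2015) = 1.89×58 + 12.76×16 + 2.40×103 = 109.62 + 204.16 + 247.2 = 560.98
Index = 708.71 / 560.98 × 100 = 126.3343

126.3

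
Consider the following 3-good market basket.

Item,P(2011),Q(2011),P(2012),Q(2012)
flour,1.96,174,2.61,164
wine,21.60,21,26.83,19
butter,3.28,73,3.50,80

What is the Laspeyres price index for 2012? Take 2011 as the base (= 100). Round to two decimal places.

Laspeyres price index uses base-period quantities as weights.
ΣP(2012)·Q(2011) = 2.61×174 + 26.83×21 + 3.50×73 = 454.14 + 563.43 + 255.5 = 1273.07
ΣP(2011)·Q(2011) = 1.96×174 + 21.60×21 + 3.28×73 = 341.04 + 453.6 + 239.44 = 1034.08
Index = 1273.07 / 1034.08 × 100 = 123.1114

123.11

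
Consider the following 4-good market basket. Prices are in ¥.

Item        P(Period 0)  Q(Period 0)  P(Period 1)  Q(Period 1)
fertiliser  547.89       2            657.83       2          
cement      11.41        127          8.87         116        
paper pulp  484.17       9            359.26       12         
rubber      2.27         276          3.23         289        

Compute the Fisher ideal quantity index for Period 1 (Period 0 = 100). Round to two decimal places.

Laspeyres component (base-period weights):
ΣP(Period 0)Q(Period 1) = 547.89×2 + 11.41×116 + 484.17×12 + 2.27×289 = 1095.78 + 1323.56 + 5810.04 + 656.03 = 8885.41
ΣP(Period 0)Q(Period 0) = 547.89×2 + 11.41×127 + 484.17×9 + 2.27×276 = 1095.78 + 1449.07 + 4357.53 + 626.52 = 7528.9
L = 8885.41 / 7528.9 × 100 = 118.0174
Paasche component (current-period weights):
ΣP(Period 1)Q(Period 1) = 657.83×2 + 8.87×116 + 359.26×12 + 3.23×289 = 1315.66 + 1028.92 + 4311.12 + 933.47 = 7589.17
ΣP(Period 1)Q(Period 0) = 657.83×2 + 8.87×127 + 359.26×9 + 3.23×276 = 1315.66 + 1126.49 + 3233.34 + 891.48 = 6566.97
P = 7589.17 / 6566.97 × 100 = 115.5658
Fisher = √(L × P) = √(118.0174 × 115.5658) = 116.7851

116.79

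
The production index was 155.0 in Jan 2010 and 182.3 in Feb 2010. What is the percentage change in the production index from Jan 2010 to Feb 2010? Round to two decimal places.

Change = (182.3 − 155.0) / 155.0 × 100
       = 27.3 / 155.0 × 100 = 17.6129%

17.61%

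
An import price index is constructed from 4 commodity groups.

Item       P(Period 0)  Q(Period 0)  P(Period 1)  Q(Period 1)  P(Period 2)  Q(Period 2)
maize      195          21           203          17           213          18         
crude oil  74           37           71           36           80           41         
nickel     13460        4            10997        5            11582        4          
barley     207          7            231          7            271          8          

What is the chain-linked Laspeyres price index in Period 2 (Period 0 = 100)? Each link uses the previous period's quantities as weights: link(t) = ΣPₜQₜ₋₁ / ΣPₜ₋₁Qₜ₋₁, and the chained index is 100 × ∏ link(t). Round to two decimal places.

89.50

Link Period 0→Period 1:
ΣP(Period 1)Q(Period 0) = 203×21 + 71×37 + 10997×4 + 231×7 = 4263 + 2627 + 43988 + 1617 = 52495
ΣP(Period 0)Q(Period 0) = 195×21 + 74×37 + 13460×4 + 207×7 = 4095 + 2738 + 53840 + 1449 = 62122
link = 52495/62122 = 0.845031
Link Period 1→Period 2:
ΣP(Period 2)Q(Period 1) = 213×17 + 80×36 + 11582×5 + 271×7 = 3621 + 2880 + 57910 + 1897 = 66308
ΣP(Period 1)Q(Period 1) = 203×17 + 71×36 + 10997×5 + 231×7 = 3451 + 2556 + 54985 + 1617 = 62609
link = 66308/62609 = 1.059081
Chained index = 100 × 0.845031 × 1.059081 = 89.4956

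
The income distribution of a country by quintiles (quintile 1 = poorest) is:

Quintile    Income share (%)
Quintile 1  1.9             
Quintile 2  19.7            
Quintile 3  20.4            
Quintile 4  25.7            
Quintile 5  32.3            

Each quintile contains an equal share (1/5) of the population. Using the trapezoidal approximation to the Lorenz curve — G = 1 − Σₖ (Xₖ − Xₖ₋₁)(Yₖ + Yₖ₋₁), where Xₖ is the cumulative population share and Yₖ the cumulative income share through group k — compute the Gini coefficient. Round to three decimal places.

Cumulative income shares Yₖ: 0.0190, 0.2160, 0.4200, 0.6770, 1.0000
Σ (Xₖ−Xₖ₋₁)(Yₖ+Yₖ₋₁) = (1/5)(0.0190+0.0000) + (1/5)(0.2160+0.0190) + (1/5)(0.4200+0.2160) + (1/5)(0.6770+0.4200) + (1/5)(1.0000+0.6770)
  = 0.0038 + 0.0470 + 0.1272 + 0.2194 + 0.3354 = 0.7328
G = 1 − 0.7328 = 0.2672

0.267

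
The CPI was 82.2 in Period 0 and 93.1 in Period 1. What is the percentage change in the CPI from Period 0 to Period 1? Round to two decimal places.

13.26%

Change = (93.1 − 82.2) / 82.2 × 100
       = 10.9 / 82.2 × 100 = 13.2603%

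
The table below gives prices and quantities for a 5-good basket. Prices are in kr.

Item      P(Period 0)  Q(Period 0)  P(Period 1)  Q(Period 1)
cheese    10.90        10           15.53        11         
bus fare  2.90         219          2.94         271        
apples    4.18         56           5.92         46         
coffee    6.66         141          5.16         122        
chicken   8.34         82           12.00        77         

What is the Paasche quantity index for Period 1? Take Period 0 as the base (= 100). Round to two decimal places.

Paasche quantity index uses current-period prices as weights.
ΣP(Period 1)·Q(Period 1) = 15.53×11 + 2.94×271 + 5.92×46 + 5.16×122 + 12.00×77 = 170.83 + 796.74 + 272.32 + 629.52 + 924 = 2793.41
ΣP(Period 1)·Q(Period 0) = 15.53×10 + 2.94×219 + 5.92×56 + 5.16×141 + 12.00×82 = 155.3 + 643.86 + 331.52 + 727.56 + 984 = 2842.24
Index = 2793.41 / 2842.24 × 100 = 98.2820

98.28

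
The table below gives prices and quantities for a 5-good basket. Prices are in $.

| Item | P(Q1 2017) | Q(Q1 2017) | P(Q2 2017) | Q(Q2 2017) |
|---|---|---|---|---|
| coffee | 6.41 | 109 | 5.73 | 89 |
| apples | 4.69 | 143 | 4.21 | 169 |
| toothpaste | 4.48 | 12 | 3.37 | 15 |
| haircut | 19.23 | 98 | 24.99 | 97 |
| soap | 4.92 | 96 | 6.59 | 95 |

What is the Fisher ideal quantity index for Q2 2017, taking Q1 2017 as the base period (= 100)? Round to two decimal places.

99.47

Laspeyres component (base-period weights):
ΣP(Q1 2017)Q(Q2 2017) = 6.41×89 + 4.69×169 + 4.48×15 + 19.23×97 + 4.92×95 = 570.49 + 792.61 + 67.2 + 1865.31 + 467.4 = 3763.01
ΣP(Q1 2017)Q(Q1 2017) = 6.41×109 + 4.69×143 + 4.48×12 + 19.23×98 + 4.92×96 = 698.69 + 670.67 + 53.76 + 1884.54 + 472.32 = 3779.98
L = 3763.01 / 3779.98 × 100 = 99.5511
Paasche component (current-period weights):
ΣP(Q2 2017)Q(Q2 2017) = 5.73×89 + 4.21×169 + 3.37×15 + 24.99×97 + 6.59×95 = 509.97 + 711.49 + 50.55 + 2424.03 + 626.05 = 4322.09
ΣP(Q2 2017)Q(Q1 2017) = 5.73×109 + 4.21×143 + 3.37×12 + 24.99×98 + 6.59×96 = 624.57 + 602.03 + 40.44 + 2449.02 + 632.64 = 4348.7
P = 4322.09 / 4348.7 × 100 = 99.3881
Fisher = √(L × P) = √(99.5511 × 99.3881) = 99.4695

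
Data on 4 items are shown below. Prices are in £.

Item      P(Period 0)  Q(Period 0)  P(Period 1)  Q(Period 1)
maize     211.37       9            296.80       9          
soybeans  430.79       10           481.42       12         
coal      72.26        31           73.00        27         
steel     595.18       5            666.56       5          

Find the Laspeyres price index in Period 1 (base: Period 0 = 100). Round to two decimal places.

114.48

Laspeyres price index uses base-period quantities as weights.
ΣP(Period 1)·Q(Period 0) = 296.80×9 + 481.42×10 + 73.00×31 + 666.56×5 = 2671.2 + 4814.2 + 2263 + 3332.8 = 13081.2
ΣP(Period 0)·Q(Period 0) = 211.37×9 + 430.79×10 + 72.26×31 + 595.18×5 = 1902.33 + 4307.9 + 2240.06 + 2975.9 = 11426.19
Index = 13081.2 / 11426.19 × 100 = 114.4844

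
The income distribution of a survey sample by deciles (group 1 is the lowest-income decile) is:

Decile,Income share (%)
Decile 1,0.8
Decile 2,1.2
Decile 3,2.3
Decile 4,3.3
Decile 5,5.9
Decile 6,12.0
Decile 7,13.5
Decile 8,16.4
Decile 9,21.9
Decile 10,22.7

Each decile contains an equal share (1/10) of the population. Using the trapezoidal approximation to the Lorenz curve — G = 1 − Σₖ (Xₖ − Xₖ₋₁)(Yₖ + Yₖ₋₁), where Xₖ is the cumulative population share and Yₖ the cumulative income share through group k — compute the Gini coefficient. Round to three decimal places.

Cumulative income shares Yₖ: 0.0080, 0.0200, 0.0430, 0.0760, 0.1350, 0.2550, 0.3900, 0.5540, 0.7730, 1.0000
Σ (Xₖ−Xₖ₋₁)(Yₖ+Yₖ₋₁) = (1/10)(0.0080+0.0000) + (1/10)(0.0200+0.0080) + (1/10)(0.0430+0.0200) + (1/10)(0.0760+0.0430) + (1/10)(0.1350+0.0760) + (1/10)(0.2550+0.1350) + (1/10)(0.3900+0.2550) + (1/10)(0.5540+0.3900) + (1/10)(0.7730+0.5540) + (1/10)(1.0000+0.7730)
  = 0.0008 + 0.0028 + 0.0063 + 0.0119 + 0.0211 + 0.0390 + 0.0645 + 0.0944 + 0.1327 + 0.1773 = 0.5508
G = 1 − 0.5508 = 0.4492

0.449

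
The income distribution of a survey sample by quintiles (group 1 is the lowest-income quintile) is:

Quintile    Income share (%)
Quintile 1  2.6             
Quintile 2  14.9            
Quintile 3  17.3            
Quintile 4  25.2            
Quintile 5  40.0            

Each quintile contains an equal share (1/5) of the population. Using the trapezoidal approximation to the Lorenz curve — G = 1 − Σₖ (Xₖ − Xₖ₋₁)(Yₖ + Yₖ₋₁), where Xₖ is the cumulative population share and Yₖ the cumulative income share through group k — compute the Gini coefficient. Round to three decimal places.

0.340

Cumulative income shares Yₖ: 0.0260, 0.1750, 0.3480, 0.6000, 1.0000
Σ (Xₖ−Xₖ₋₁)(Yₖ+Yₖ₋₁) = (1/5)(0.0260+0.0000) + (1/5)(0.1750+0.0260) + (1/5)(0.3480+0.1750) + (1/5)(0.6000+0.3480) + (1/5)(1.0000+0.6000)
  = 0.0052 + 0.0402 + 0.1046 + 0.1896 + 0.3200 = 0.6596
G = 1 − 0.6596 = 0.3404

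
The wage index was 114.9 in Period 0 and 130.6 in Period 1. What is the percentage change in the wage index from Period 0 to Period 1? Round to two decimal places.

Change = (130.6 − 114.9) / 114.9 × 100
       = 15.7 / 114.9 × 100 = 13.6641%

13.66%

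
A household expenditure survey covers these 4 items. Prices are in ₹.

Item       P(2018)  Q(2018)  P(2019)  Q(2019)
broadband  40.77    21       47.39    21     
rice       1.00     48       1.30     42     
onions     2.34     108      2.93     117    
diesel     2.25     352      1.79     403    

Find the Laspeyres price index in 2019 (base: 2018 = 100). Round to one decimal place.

102.8

Laspeyres price index uses base-period quantities as weights.
ΣP(2019)·Q(2018) = 47.39×21 + 1.30×48 + 2.93×108 + 1.79×352 = 995.19 + 62.4 + 316.44 + 630.08 = 2004.11
ΣP(2018)·Q(2018) = 40.77×21 + 1.00×48 + 2.34×108 + 2.25×352 = 856.17 + 48 + 252.72 + 792 = 1948.89
Index = 2004.11 / 1948.89 × 100 = 102.8334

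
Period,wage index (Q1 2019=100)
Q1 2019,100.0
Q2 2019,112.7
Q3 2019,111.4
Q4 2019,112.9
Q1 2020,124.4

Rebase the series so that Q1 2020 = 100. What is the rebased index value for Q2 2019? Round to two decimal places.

Rebased(Q2 2019) = 112.7 / 124.4 × 100 = 90.5949

90.59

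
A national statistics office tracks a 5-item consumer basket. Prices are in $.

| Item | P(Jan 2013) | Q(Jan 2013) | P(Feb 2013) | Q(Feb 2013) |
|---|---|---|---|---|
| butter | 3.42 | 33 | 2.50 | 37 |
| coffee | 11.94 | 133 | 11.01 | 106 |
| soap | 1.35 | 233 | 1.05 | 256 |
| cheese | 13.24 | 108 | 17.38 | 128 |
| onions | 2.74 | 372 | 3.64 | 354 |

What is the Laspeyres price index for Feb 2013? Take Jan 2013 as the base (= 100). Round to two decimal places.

Laspeyres price index uses base-period quantities as weights.
ΣP(Feb 2013)·Q(Jan 2013) = 2.50×33 + 11.01×133 + 1.05×233 + 17.38×108 + 3.64×372 = 82.5 + 1464.33 + 244.65 + 1877.04 + 1354.08 = 5022.6
ΣP(Jan 2013)·Q(Jan 2013) = 3.42×33 + 11.94×133 + 1.35×233 + 13.24×108 + 2.74×372 = 112.86 + 1588.02 + 314.55 + 1429.92 + 1019.28 = 4464.63
Index = 5022.6 / 4464.63 × 100 = 112.4976

112.50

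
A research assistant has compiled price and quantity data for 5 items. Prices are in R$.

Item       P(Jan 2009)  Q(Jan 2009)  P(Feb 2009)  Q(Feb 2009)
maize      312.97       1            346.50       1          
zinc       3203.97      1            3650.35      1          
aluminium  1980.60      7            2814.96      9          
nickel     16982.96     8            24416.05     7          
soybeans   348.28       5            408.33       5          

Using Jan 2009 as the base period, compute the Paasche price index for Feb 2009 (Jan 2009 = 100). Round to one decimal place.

Paasche price index uses current-period quantities as weights.
ΣP(Feb 2009)·Q(Feb 2009) = 346.50×1 + 3650.35×1 + 2814.96×9 + 24416.05×7 + 408.33×5 = 346.5 + 3650.35 + 25334.64 + 170912.35 + 2041.65 = 202285.49
ΣP(Jan 2009)·Q(Feb 2009) = 312.97×1 + 3203.97×1 + 1980.60×9 + 16982.96×7 + 348.28×5 = 312.97 + 3203.97 + 17825.4 + 118880.72 + 1741.4 = 141964.46
Index = 202285.49 / 141964.46 × 100 = 142.4902

142.5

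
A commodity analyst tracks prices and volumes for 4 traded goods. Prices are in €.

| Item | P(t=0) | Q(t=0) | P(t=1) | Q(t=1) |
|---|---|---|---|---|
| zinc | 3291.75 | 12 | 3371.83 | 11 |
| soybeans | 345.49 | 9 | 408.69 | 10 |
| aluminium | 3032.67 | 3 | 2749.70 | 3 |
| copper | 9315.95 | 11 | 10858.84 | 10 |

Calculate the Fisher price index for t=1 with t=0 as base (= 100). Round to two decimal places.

Laspeyres component (base-period weights):
ΣP(t=1)Q(t=0) = 3371.83×12 + 408.69×9 + 2749.70×3 + 10858.84×11 = 40461.96 + 3678.21 + 8249.1 + 119447.24 = 171836.51
ΣP(t=0)Q(t=0) = 3291.75×12 + 345.49×9 + 3032.67×3 + 9315.95×11 = 39501 + 3109.41 + 9098.01 + 102475.45 = 154183.87
L = 171836.51 / 154183.87 × 100 = 111.4491
Paasche component (current-period weights):
ΣP(t=1)Q(t=1) = 3371.83×11 + 408.69×10 + 2749.70×3 + 10858.84×10 = 37090.13 + 4086.9 + 8249.1 + 108588.4 = 158014.53
ΣP(t=0)Q(t=1) = 3291.75×11 + 345.49×10 + 3032.67×3 + 9315.95×10 = 36209.25 + 3454.9 + 9098.01 + 93159.5 = 141921.66
P = 158014.53 / 141921.66 × 100 = 111.3393
Fisher = √(L × P) = √(111.4491 × 111.3393) = 111.3942

111.39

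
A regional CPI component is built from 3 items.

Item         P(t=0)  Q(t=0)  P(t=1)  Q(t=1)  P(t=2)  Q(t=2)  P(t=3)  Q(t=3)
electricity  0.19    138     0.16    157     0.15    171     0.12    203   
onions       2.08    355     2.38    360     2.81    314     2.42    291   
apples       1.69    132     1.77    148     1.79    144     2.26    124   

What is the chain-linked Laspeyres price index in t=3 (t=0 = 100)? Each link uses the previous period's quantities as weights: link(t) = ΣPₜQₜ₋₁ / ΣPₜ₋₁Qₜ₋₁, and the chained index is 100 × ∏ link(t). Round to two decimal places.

Link t=0→t=1:
ΣP(t=1)Q(t=0) = 0.16×138 + 2.38×355 + 1.77×132 = 22.08 + 844.9 + 233.64 = 1100.62
ΣP(t=0)Q(t=0) = 0.19×138 + 2.08×355 + 1.69×132 = 26.22 + 738.4 + 223.08 = 987.7
link = 1100.62/987.7 = 1.114326
Link t=1→t=2:
ΣP(t=2)Q(t=1) = 0.15×157 + 2.81×360 + 1.79×148 = 23.55 + 1011.6 + 264.92 = 1300.07
ΣP(t=1)Q(t=1) = 0.16×157 + 2.38×360 + 1.77×148 = 25.12 + 856.8 + 261.96 = 1143.88
link = 1300.07/1143.88 = 1.136544
Link t=2→t=3:
ΣP(t=3)Q(t=2) = 0.12×171 + 2.42×314 + 2.26×144 = 20.52 + 759.88 + 325.44 = 1105.84
ΣP(t=2)Q(t=2) = 0.15×171 + 2.81×314 + 1.79×144 = 25.65 + 882.34 + 257.76 = 1165.75
link = 1105.84/1165.75 = 0.948608
Chained index = 100 × 1.114326 × 1.136544 × 0.948608 = 120.1394

120.14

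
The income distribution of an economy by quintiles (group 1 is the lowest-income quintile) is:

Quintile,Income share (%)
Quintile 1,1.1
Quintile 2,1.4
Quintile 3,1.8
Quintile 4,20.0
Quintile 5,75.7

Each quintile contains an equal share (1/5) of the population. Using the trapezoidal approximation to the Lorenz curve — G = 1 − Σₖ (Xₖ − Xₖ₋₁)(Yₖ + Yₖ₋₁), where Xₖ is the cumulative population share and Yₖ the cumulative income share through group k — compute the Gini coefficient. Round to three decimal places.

Cumulative income shares Yₖ: 0.0110, 0.0250, 0.0430, 0.2430, 1.0000
Σ (Xₖ−Xₖ₋₁)(Yₖ+Yₖ₋₁) = (1/5)(0.0110+0.0000) + (1/5)(0.0250+0.0110) + (1/5)(0.0430+0.0250) + (1/5)(0.2430+0.0430) + (1/5)(1.0000+0.2430)
  = 0.0022 + 0.0072 + 0.0136 + 0.0572 + 0.2486 = 0.3288
G = 1 − 0.3288 = 0.6712

0.671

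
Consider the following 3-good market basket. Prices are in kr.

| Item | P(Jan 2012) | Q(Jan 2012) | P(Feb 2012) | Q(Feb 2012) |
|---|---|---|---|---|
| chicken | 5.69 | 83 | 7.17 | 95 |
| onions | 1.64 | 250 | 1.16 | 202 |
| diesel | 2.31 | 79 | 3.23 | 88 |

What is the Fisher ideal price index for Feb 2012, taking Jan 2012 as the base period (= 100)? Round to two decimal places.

Laspeyres component (base-period weights):
ΣP(Feb 2012)Q(Jan 2012) = 7.17×83 + 1.16×250 + 3.23×79 = 595.11 + 290 + 255.17 = 1140.28
ΣP(Jan 2012)Q(Jan 2012) = 5.69×83 + 1.64×250 + 2.31×79 = 472.27 + 410 + 182.49 = 1064.76
L = 1140.28 / 1064.76 × 100 = 107.0927
Paasche component (current-period weights):
ΣP(Feb 2012)Q(Feb 2012) = 7.17×95 + 1.16×202 + 3.23×88 = 681.15 + 234.32 + 284.24 = 1199.71
ΣP(Jan 2012)Q(Feb 2012) = 5.69×95 + 1.64×202 + 2.31×88 = 540.55 + 331.28 + 203.28 = 1075.11
P = 1199.71 / 1075.11 × 100 = 111.5895
Fisher = √(L × P) = √(107.0927 × 111.5895) = 109.3180

109.32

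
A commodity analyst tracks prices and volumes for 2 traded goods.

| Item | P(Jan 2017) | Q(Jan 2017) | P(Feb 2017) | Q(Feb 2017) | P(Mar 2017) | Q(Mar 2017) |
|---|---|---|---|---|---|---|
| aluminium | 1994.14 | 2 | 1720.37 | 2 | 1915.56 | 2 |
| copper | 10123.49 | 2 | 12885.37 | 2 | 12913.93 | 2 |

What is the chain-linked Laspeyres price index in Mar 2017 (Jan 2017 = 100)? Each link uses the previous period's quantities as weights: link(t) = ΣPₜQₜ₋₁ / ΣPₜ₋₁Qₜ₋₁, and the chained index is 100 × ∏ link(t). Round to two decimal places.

Link Jan 2017→Feb 2017:
ΣP(Feb 2017)Q(Jan 2017) = 1720.37×2 + 12885.37×2 = 3440.74 + 25770.74 = 29211.48
ΣP(Jan 2017)Q(Jan 2017) = 1994.14×2 + 10123.49×2 = 3988.28 + 20246.98 = 24235.26
link = 29211.48/24235.26 = 1.205330
Link Feb 2017→Mar 2017:
ΣP(Mar 2017)Q(Feb 2017) = 1915.56×2 + 12913.93×2 = 3831.12 + 25827.86 = 29658.98
ΣP(Feb 2017)Q(Feb 2017) = 1720.37×2 + 12885.37×2 = 3440.74 + 25770.74 = 29211.48
link = 29658.98/29211.48 = 1.015319
Chained index = 100 × 1.205330 × 1.015319 = 122.3795

122.38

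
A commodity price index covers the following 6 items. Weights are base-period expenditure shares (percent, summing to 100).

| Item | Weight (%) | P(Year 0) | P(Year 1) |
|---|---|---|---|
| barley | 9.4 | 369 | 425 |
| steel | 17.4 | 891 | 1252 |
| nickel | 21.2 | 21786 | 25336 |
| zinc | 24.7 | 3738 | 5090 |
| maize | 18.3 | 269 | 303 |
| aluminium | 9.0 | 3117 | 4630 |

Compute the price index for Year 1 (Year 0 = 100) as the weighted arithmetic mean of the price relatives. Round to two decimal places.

127.55

barley: 9.4 × (425/369) = 9.4 × 1.151762 = 10.8266
steel: 17.4 × (1252/891) = 17.4 × 1.405163 = 24.4498
nickel: 21.2 × (25336/21786) = 21.2 × 1.162949 = 24.6545
zinc: 24.7 × (5090/3738) = 24.7 × 1.361691 = 33.6338
maize: 18.3 × (303/269) = 18.3 × 1.126394 = 20.6130
aluminium: 9.0 × (4630/3117) = 9.0 × 1.485403 = 13.3686
Index = Σ wᵢ·(p₁ᵢ/p₀ᵢ) = 10.8266 + 24.4498 + 24.6545 + 33.6338 + 20.6130 + 13.3686 = 127.5463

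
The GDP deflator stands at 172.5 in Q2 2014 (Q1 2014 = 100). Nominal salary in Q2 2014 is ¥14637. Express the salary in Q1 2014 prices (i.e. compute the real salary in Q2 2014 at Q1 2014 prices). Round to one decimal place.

Real = Nominal ÷ (Index/100) = 14637 ÷ (172.5/100)
     = 14637 ÷ 1.725 = 8485.2174

8485.2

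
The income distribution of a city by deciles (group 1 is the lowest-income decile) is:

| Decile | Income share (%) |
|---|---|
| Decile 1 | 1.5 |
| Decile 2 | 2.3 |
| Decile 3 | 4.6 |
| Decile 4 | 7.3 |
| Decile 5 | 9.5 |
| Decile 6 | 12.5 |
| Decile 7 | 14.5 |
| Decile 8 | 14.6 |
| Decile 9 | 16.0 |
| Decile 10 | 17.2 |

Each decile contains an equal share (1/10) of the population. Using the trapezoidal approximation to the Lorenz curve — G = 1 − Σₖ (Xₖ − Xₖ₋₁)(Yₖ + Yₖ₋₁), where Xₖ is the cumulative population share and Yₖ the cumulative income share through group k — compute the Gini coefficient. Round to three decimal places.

Cumulative income shares Yₖ: 0.0150, 0.0380, 0.0840, 0.1570, 0.2520, 0.3770, 0.5220, 0.6680, 0.8280, 1.0000
Σ (Xₖ−Xₖ₋₁)(Yₖ+Yₖ₋₁) = (1/10)(0.0150+0.0000) + (1/10)(0.0380+0.0150) + (1/10)(0.0840+0.0380) + (1/10)(0.1570+0.0840) + (1/10)(0.2520+0.1570) + (1/10)(0.3770+0.2520) + (1/10)(0.5220+0.3770) + (1/10)(0.6680+0.5220) + (1/10)(0.8280+0.6680) + (1/10)(1.0000+0.8280)
  = 0.0015 + 0.0053 + 0.0122 + 0.0241 + 0.0409 + 0.0629 + 0.0899 + 0.1190 + 0.1496 + 0.1828 = 0.6882
G = 1 − 0.6882 = 0.3118

0.312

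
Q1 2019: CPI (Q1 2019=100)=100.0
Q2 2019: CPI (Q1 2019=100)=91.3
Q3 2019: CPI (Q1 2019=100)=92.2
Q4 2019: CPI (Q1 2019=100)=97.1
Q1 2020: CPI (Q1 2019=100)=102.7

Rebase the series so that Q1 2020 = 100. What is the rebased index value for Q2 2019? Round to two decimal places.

88.90

Rebased(Q2 2019) = 91.3 / 102.7 × 100 = 88.8997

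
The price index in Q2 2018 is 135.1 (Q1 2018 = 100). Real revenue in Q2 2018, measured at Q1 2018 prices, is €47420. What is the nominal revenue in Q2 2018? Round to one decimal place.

Nominal = Real × (Index/100) = 47420 × (135.1/100)
        = 47420 × 1.351 = 64064.4200

64064.4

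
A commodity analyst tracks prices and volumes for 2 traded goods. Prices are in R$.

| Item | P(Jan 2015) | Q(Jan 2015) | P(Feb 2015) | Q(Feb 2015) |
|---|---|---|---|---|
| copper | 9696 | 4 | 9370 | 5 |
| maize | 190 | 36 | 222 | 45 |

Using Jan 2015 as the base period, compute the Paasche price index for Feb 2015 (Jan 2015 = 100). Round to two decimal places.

Paasche price index uses current-period quantities as weights.
ΣP(Feb 2015)·Q(Feb 2015) = 9370×5 + 222×45 = 46850 + 9990 = 56840
ΣP(Jan 2015)·Q(Feb 2015) = 9696×5 + 190×45 = 48480 + 8550 = 57030
Index = 56840 / 57030 × 100 = 99.6668

99.67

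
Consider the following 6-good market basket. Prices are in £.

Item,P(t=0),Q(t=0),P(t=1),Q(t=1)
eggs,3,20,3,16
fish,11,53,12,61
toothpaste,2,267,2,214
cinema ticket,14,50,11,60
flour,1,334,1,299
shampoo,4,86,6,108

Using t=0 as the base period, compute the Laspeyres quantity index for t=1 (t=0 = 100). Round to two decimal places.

106.38

Laspeyres quantity index uses base-period prices as weights.
ΣP(t=0)·Q(t=1) = 3×16 + 11×61 + 2×214 + 14×60 + 1×299 + 4×108 = 48 + 671 + 428 + 840 + 299 + 432 = 2718
ΣP(t=0)·Q(t=0) = 3×20 + 11×53 + 2×267 + 14×50 + 1×334 + 4×86 = 60 + 583 + 534 + 700 + 334 + 344 = 2555
Index = 2718 / 2555 × 100 = 106.3796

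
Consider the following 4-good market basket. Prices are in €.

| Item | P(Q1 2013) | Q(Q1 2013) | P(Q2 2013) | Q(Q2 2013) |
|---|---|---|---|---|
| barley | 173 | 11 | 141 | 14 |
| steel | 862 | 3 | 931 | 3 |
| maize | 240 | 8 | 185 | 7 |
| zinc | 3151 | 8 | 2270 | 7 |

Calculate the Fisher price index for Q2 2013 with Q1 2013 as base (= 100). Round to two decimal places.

Laspeyres component (base-period weights):
ΣP(Q2 2013)Q(Q1 2013) = 141×11 + 931×3 + 185×8 + 2270×8 = 1551 + 2793 + 1480 + 18160 = 23984
ΣP(Q1 2013)Q(Q1 2013) = 173×11 + 862×3 + 240×8 + 3151×8 = 1903 + 2586 + 1920 + 25208 = 31617
L = 23984 / 31617 × 100 = 75.8579
Paasche component (current-period weights):
ΣP(Q2 2013)Q(Q2 2013) = 141×14 + 931×3 + 185×7 + 2270×7 = 1974 + 2793 + 1295 + 15890 = 21952
ΣP(Q1 2013)Q(Q2 2013) = 173×14 + 862×3 + 240×7 + 3151×7 = 2422 + 2586 + 1680 + 22057 = 28745
P = 21952 / 28745 × 100 = 76.3681
Fisher = √(L × P) = √(75.8579 × 76.3681) = 76.1126

76.11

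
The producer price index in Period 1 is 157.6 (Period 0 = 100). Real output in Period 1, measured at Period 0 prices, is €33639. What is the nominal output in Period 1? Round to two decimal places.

53015.06

Nominal = Real × (Index/100) = 33639 × (157.6/100)
        = 33639 × 1.576 = 53015.0640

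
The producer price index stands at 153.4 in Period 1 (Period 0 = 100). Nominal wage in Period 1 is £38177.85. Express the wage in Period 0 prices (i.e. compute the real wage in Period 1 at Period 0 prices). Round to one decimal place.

Real = Nominal ÷ (Index/100) = 38177.85 ÷ (153.4/100)
     = 38177.85 ÷ 1.534 = 24887.7771

24887.8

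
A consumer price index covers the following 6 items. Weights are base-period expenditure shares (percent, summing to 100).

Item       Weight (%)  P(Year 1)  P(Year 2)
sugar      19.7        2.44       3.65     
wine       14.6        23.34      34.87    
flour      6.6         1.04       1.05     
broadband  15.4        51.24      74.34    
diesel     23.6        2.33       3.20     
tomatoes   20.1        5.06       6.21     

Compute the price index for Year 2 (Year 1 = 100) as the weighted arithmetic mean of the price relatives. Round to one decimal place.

sugar: 19.7 × (3.65/2.44) = 19.7 × 1.495902 = 29.4693
wine: 14.6 × (34.87/23.34) = 14.6 × 1.494002 = 21.8124
flour: 6.6 × (1.05/1.04) = 6.6 × 1.009615 = 6.6635
broadband: 15.4 × (74.34/51.24) = 15.4 × 1.450820 = 22.3426
diesel: 23.6 × (3.20/2.33) = 23.6 × 1.373391 = 32.4120
tomatoes: 20.1 × (6.21/5.06) = 20.1 × 1.227273 = 24.6682
Index = Σ wᵢ·(p₁ᵢ/p₀ᵢ) = 29.4693 + 21.8124 + 6.6635 + 22.3426 + 32.4120 + 24.6682 = 137.3680

137.4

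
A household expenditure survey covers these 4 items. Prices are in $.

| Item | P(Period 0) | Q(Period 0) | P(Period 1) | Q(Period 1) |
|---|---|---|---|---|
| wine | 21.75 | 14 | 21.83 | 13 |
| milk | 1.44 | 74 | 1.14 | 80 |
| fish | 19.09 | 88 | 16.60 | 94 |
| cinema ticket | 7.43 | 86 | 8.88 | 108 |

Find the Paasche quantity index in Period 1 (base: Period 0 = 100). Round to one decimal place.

110.7

Paasche quantity index uses current-period prices as weights.
ΣP(Period 1)·Q(Period 1) = 21.83×13 + 1.14×80 + 16.60×94 + 8.88×108 = 283.79 + 91.2 + 1560.4 + 959.04 = 2894.43
ΣP(Period 1)·Q(Period 0) = 21.83×14 + 1.14×74 + 16.60×88 + 8.88×86 = 305.62 + 84.36 + 1460.8 + 763.68 = 2614.46
Index = 2894.43 / 2614.46 × 100 = 110.7085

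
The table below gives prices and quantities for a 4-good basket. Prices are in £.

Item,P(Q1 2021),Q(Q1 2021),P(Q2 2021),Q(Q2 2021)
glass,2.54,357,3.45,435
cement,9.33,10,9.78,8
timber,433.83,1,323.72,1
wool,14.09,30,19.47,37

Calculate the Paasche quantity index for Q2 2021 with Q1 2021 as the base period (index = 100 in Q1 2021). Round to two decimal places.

117.25

Paasche quantity index uses current-period prices as weights.
ΣP(Q2 2021)·Q(Q2 2021) = 3.45×435 + 9.78×8 + 323.72×1 + 19.47×37 = 1500.75 + 78.24 + 323.72 + 720.39 = 2623.1
ΣP(Q2 2021)·Q(Q1 2021) = 3.45×357 + 9.78×10 + 323.72×1 + 19.47×30 = 1231.65 + 97.8 + 323.72 + 584.1 = 2237.27
Index = 2623.1 / 2237.27 × 100 = 117.2456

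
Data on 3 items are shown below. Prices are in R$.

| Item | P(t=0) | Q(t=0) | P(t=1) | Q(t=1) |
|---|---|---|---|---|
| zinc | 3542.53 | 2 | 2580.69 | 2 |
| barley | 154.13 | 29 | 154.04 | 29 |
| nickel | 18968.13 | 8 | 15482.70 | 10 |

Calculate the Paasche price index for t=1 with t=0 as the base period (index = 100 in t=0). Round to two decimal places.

81.72

Paasche price index uses current-period quantities as weights.
ΣP(t=1)·Q(t=1) = 2580.69×2 + 154.04×29 + 15482.70×10 = 5161.38 + 4467.16 + 154827 = 164455.54
ΣP(t=0)·Q(t=1) = 3542.53×2 + 154.13×29 + 18968.13×10 = 7085.06 + 4469.77 + 189681.3 = 201236.13
Index = 164455.54 / 201236.13 × 100 = 81.7227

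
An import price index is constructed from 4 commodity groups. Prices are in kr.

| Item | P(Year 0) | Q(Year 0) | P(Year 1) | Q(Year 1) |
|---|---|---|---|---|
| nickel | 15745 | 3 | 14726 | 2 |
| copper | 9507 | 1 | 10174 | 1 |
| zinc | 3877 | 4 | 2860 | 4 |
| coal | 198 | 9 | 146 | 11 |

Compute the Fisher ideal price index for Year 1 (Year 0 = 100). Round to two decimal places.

Laspeyres component (base-period weights):
ΣP(Year 1)Q(Year 0) = 14726×3 + 10174×1 + 2860×4 + 146×9 = 44178 + 10174 + 11440 + 1314 = 67106
ΣP(Year 0)Q(Year 0) = 15745×3 + 9507×1 + 3877×4 + 198×9 = 47235 + 9507 + 15508 + 1782 = 74032
L = 67106 / 74032 × 100 = 90.6446
Paasche component (current-period weights):
ΣP(Year 1)Q(Year 1) = 14726×2 + 10174×1 + 2860×4 + 146×11 = 29452 + 10174 + 11440 + 1606 = 52672
ΣP(Year 0)Q(Year 1) = 15745×2 + 9507×1 + 3877×4 + 198×11 = 31490 + 9507 + 15508 + 2178 = 58683
P = 52672 / 58683 × 100 = 89.7568
Fisher = √(L × P) = √(90.6446 × 89.7568) = 90.1996

90.20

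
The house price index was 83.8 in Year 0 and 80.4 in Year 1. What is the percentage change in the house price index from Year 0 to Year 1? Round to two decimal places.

-4.06%

Change = (80.4 − 83.8) / 83.8 × 100
       = -3.4 / 83.8 × 100 = -4.0573%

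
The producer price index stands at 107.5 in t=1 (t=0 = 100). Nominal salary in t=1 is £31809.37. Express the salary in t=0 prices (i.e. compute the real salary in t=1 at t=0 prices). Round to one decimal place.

Real = Nominal ÷ (Index/100) = 31809.37 ÷ (107.5/100)
     = 31809.37 ÷ 1.075 = 29590.1116

29590.1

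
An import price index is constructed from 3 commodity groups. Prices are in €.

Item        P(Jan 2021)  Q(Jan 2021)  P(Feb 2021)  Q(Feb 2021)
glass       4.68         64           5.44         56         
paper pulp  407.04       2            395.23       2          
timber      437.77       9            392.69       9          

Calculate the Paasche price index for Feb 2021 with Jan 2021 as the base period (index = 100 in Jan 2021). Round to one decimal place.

Paasche price index uses current-period quantities as weights.
ΣP(Feb 2021)·Q(Feb 2021) = 5.44×56 + 395.23×2 + 392.69×9 = 304.64 + 790.46 + 3534.21 = 4629.31
ΣP(Jan 2021)·Q(Feb 2021) = 4.68×56 + 407.04×2 + 437.77×9 = 262.08 + 814.08 + 3939.93 = 5016.09
Index = 4629.31 / 5016.09 × 100 = 92.2892

92.3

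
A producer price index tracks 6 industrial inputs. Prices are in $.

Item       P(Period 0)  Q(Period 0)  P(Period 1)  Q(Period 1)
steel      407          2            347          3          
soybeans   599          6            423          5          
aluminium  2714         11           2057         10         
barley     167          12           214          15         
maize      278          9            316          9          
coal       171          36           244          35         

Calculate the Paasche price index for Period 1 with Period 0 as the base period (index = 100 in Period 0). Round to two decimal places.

90.49

Paasche price index uses current-period quantities as weights.
ΣP(Period 1)·Q(Period 1) = 347×3 + 423×5 + 2057×10 + 214×15 + 316×9 + 244×35 = 1041 + 2115 + 20570 + 3210 + 2844 + 8540 = 38320
ΣP(Period 0)·Q(Period 1) = 407×3 + 599×5 + 2714×10 + 167×15 + 278×9 + 171×35 = 1221 + 2995 + 27140 + 2505 + 2502 + 5985 = 42348
Index = 38320 / 42348 × 100 = 90.4883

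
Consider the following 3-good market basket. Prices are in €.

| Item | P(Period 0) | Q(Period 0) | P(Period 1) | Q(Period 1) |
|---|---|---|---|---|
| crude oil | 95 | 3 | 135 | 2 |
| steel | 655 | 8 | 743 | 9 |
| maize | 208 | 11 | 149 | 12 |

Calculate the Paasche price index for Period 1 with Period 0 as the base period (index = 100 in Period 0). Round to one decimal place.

Paasche price index uses current-period quantities as weights.
ΣP(Period 1)·Q(Period 1) = 135×2 + 743×9 + 149×12 = 270 + 6687 + 1788 = 8745
ΣP(Period 0)·Q(Period 1) = 95×2 + 655×9 + 208×12 = 190 + 5895 + 2496 = 8581
Index = 8745 / 8581 × 100 = 101.9112

101.9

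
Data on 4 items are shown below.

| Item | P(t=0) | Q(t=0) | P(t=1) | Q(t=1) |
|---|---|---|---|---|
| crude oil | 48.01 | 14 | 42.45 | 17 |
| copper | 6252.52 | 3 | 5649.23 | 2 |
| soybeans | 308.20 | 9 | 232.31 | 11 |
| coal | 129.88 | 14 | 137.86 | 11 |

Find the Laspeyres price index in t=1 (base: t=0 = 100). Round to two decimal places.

89.76

Laspeyres price index uses base-period quantities as weights.
ΣP(t=1)·Q(t=0) = 42.45×14 + 5649.23×3 + 232.31×9 + 137.86×14 = 594.3 + 16947.69 + 2090.79 + 1930.04 = 21562.82
ΣP(t=0)·Q(t=0) = 48.01×14 + 6252.52×3 + 308.20×9 + 129.88×14 = 672.14 + 18757.56 + 2773.8 + 1818.32 = 24021.82
Index = 21562.82 / 24021.82 × 100 = 89.7635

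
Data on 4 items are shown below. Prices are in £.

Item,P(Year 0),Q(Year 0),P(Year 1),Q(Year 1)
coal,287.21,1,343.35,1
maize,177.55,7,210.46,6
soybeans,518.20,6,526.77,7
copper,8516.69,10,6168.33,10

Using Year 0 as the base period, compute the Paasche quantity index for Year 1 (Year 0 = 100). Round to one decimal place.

100.5

Paasche quantity index uses current-period prices as weights.
ΣP(Year 1)·Q(Year 1) = 343.35×1 + 210.46×6 + 526.77×7 + 6168.33×10 = 343.35 + 1262.76 + 3687.39 + 61683.3 = 66976.8
ΣP(Year 1)·Q(Year 0) = 343.35×1 + 210.46×7 + 526.77×6 + 6168.33×10 = 343.35 + 1473.22 + 3160.62 + 61683.3 = 66660.49
Index = 66976.8 / 66660.49 × 100 = 100.4745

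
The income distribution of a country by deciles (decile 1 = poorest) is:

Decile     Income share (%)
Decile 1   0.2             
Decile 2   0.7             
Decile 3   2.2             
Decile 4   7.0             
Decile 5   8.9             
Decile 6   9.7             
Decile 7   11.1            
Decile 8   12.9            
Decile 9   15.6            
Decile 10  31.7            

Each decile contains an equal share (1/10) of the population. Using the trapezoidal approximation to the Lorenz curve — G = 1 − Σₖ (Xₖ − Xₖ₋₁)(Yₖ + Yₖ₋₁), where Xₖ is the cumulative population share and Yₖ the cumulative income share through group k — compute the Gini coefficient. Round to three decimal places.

0.454

Cumulative income shares Yₖ: 0.0020, 0.0090, 0.0310, 0.1010, 0.1900, 0.2870, 0.3980, 0.5270, 0.6830, 1.0000
Σ (Xₖ−Xₖ₋₁)(Yₖ+Yₖ₋₁) = (1/10)(0.0020+0.0000) + (1/10)(0.0090+0.0020) + (1/10)(0.0310+0.0090) + (1/10)(0.1010+0.0310) + (1/10)(0.1900+0.1010) + (1/10)(0.2870+0.1900) + (1/10)(0.3980+0.2870) + (1/10)(0.5270+0.3980) + (1/10)(0.6830+0.5270) + (1/10)(1.0000+0.6830)
  = 0.0002 + 0.0011 + 0.0040 + 0.0132 + 0.0291 + 0.0477 + 0.0685 + 0.0925 + 0.1210 + 0.1683 = 0.5456
G = 1 − 0.5456 = 0.4544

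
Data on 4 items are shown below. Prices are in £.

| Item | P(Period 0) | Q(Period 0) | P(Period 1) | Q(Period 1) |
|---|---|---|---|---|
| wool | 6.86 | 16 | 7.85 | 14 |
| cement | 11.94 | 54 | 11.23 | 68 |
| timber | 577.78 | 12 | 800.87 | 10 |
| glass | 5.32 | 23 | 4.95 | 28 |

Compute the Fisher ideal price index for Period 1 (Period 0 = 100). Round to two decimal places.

Laspeyres component (base-period weights):
ΣP(Period 1)Q(Period 0) = 7.85×16 + 11.23×54 + 800.87×12 + 4.95×23 = 125.6 + 606.42 + 9610.44 + 113.85 = 10456.31
ΣP(Period 0)Q(Period 0) = 6.86×16 + 11.94×54 + 577.78×12 + 5.32×23 = 109.76 + 644.76 + 6933.36 + 122.36 = 7810.24
L = 10456.31 / 7810.24 × 100 = 133.8795
Paasche component (current-period weights):
ΣP(Period 1)Q(Period 1) = 7.85×14 + 11.23×68 + 800.87×10 + 4.95×28 = 109.9 + 763.64 + 8008.7 + 138.6 = 9020.84
ΣP(Period 0)Q(Period 1) = 6.86×14 + 11.94×68 + 577.78×10 + 5.32×28 = 96.04 + 811.92 + 5777.8 + 148.96 = 6834.72
P = 9020.84 / 6834.72 × 100 = 131.9855
Fisher = √(L × P) = √(133.8795 × 131.9855) = 132.9291

132.93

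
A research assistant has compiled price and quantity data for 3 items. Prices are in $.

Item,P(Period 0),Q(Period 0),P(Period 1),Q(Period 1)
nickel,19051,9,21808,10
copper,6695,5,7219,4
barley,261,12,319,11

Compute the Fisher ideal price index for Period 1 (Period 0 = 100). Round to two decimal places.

Laspeyres component (base-period weights):
ΣP(Period 1)Q(Period 0) = 21808×9 + 7219×5 + 319×12 = 196272 + 36095 + 3828 = 236195
ΣP(Period 0)Q(Period 0) = 19051×9 + 6695×5 + 261×12 = 171459 + 33475 + 3132 = 208066
L = 236195 / 208066 × 100 = 113.5193
Paasche component (current-period weights):
ΣP(Period 1)Q(Period 1) = 21808×10 + 7219×4 + 319×11 = 218080 + 28876 + 3509 = 250465
ΣP(Period 0)Q(Period 1) = 19051×10 + 6695×4 + 261×11 = 190510 + 26780 + 2871 = 220161
P = 250465 / 220161 × 100 = 113.7645
Fisher = √(L × P) = √(113.5193 × 113.7645) = 113.6418

113.64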